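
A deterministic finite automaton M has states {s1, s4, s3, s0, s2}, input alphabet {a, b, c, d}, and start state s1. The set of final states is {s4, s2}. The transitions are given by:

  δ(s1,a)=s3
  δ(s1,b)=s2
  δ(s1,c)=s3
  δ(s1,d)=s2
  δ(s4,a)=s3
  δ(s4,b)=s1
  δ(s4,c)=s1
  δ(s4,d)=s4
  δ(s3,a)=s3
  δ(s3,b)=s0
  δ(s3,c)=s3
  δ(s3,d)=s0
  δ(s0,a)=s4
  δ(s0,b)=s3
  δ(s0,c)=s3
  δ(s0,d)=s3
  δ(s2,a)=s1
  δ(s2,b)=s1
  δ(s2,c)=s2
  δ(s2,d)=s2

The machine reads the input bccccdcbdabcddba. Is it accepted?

Trace: s1 -b-> s2 -c-> s2 -c-> s2 -c-> s2 -c-> s2 -d-> s2 -c-> s2 -b-> s1 -d-> s2 -a-> s1 -b-> s2 -c-> s2 -d-> s2 -d-> s2 -b-> s1 -a-> s3
End state s3 is not accepting.

No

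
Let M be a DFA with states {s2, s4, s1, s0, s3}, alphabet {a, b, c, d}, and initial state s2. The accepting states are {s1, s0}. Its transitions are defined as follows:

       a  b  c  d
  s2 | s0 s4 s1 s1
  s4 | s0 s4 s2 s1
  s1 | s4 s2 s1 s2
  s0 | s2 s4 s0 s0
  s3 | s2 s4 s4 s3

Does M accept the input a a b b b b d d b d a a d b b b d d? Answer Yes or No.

s2 → s0 → s2 → s4 → s4 → s4 → s4 → s1 → s2 → s4 → s1 → s4 → s0 → s0 → s4 → s4 → s4 → s1 → s2
End state s2 is not accepting.

No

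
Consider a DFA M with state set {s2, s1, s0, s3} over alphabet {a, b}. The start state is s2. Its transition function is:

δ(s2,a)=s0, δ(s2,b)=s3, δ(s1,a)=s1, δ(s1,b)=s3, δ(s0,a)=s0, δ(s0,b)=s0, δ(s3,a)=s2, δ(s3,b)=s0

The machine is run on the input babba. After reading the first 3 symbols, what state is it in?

s3

Trace: s2 -b-> s3 -a-> s2 -b-> s3
After 3 symbols: s3.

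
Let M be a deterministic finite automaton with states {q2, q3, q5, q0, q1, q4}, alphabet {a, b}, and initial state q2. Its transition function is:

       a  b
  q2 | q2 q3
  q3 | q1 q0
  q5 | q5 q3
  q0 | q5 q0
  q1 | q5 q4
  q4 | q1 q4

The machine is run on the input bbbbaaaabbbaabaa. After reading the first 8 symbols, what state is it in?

q5

start at q2
read 'b': q2 → q3
read 'b': q3 → q0
read 'b': q0 → q0
read 'b': q0 → q0
read 'a': q0 → q5
read 'a': q5 → q5
read 'a': q5 → q5
read 'a': q5 → q5
After 8 symbols: q5.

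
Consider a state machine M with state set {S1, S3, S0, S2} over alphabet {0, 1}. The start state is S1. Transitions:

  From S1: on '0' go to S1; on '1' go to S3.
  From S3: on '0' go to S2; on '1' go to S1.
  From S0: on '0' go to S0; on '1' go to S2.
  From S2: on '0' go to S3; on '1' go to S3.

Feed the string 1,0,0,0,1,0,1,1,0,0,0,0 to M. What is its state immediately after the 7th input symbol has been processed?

start at S1
read '1': S1 → S3
read '0': S3 → S2
read '0': S2 → S3
read '0': S3 → S2
read '1': S2 → S3
read '0': S3 → S2
read '1': S2 → S3
After 7 symbols: S3.

S3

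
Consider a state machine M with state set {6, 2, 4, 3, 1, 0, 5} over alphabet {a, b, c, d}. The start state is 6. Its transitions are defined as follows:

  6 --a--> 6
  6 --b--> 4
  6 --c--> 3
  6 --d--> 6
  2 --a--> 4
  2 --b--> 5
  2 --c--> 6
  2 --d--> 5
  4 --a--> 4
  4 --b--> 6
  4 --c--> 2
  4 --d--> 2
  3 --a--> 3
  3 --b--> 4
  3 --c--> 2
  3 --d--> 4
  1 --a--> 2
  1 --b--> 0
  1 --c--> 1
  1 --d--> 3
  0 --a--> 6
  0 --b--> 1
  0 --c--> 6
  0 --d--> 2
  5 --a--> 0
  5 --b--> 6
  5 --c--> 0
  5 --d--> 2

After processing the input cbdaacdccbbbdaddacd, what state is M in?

6

6 → 3 → 4 → 2 → 4 → 4 → 2 → 5 → 0 → 6 → 4 → 6 → 4 → 2 → 4 → 2 → 5 → 0 → 6 → 6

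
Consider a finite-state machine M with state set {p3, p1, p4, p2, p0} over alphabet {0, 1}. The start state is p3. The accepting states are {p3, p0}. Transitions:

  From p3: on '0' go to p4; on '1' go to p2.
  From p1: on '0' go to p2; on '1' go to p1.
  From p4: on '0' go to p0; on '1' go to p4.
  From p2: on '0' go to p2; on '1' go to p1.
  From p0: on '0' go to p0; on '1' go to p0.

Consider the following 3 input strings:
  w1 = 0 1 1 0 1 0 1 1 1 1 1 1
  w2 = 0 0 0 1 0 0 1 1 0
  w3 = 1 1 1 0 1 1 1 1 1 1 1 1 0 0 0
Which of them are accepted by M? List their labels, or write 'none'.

w1, w2

w1:
  start at p3
  read '0': p3 → p4
  read '1': p4 → p4
  read '1': p4 → p4
  read '0': p4 → p0
  read '1': p0 → p0
  read '0': p0 → p0
  read '1': p0 → p0
  read '1': p0 → p0
  read '1': p0 → p0
  read '1': p0 → p0
  read '1': p0 → p0
  read '1': p0 → p0
  end p0, accepted
w2:
  start at p3
  read '0': p3 → p4
  read '0': p4 → p0
  read '0': p0 → p0
  read '1': p0 → p0
  read '0': p0 → p0
  read '0': p0 → p0
  read '1': p0 → p0
  read '1': p0 → p0
  read '0': p0 → p0
  end p0, accepted
w3:
  start at p3
  read '1': p3 → p2
  read '1': p2 → p1
  read '1': p1 → p1
  read '0': p1 → p2
  read '1': p2 → p1
  read '1': p1 → p1
  read '1': p1 → p1
  read '1': p1 → p1
  read '1': p1 → p1
  read '1': p1 → p1
  read '1': p1 → p1
  read '1': p1 → p1
  read '0': p1 → p2
  read '0': p2 → p2
  read '0': p2 → p2
  end p2, rejected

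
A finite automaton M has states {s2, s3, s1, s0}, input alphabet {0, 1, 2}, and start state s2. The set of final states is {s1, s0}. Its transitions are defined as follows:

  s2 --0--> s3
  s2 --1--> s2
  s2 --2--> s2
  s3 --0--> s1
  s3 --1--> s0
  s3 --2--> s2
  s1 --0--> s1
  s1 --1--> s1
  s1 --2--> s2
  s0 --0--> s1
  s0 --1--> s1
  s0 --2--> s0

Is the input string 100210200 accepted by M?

s2 → s2 → s3 → s1 → s2 → s2 → s3 → s2 → s3 → s1
End state s1 is accepting.

Yes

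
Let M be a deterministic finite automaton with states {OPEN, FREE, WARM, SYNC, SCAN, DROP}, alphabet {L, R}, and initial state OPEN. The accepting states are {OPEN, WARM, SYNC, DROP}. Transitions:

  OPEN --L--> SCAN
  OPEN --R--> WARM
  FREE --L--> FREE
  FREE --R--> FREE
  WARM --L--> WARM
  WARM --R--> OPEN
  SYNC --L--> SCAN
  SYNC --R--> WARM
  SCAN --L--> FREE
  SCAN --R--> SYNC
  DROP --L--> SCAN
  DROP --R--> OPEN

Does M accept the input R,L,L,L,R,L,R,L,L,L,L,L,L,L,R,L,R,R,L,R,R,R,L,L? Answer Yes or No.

OPEN → WARM → WARM → WARM → WARM → OPEN → SCAN → SYNC → SCAN → FREE → FREE → FREE → FREE → FREE → FREE → FREE → FREE → FREE → FREE → FREE → FREE → FREE → FREE → FREE → FREE
End state FREE is not accepting.

No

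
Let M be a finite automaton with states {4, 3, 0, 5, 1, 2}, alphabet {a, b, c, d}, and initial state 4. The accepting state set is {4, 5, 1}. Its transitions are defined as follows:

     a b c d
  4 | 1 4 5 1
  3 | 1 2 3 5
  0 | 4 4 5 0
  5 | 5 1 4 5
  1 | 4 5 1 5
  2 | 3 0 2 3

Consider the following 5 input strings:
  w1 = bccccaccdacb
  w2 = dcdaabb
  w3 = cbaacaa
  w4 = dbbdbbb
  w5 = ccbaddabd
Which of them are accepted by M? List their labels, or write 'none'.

w1:
  start at 4
  read 'b': 4 → 4
  read 'c': 4 → 5
  read 'c': 5 → 4
  read 'c': 4 → 5
  read 'c': 5 → 4
  read 'a': 4 → 1
  read 'c': 1 → 1
  read 'c': 1 → 1
  read 'd': 1 → 5
  read 'a': 5 → 5
  read 'c': 5 → 4
  read 'b': 4 → 4
  end 4, accepted
w2:
  start at 4
  read 'd': 4 → 1
  read 'c': 1 → 1
  read 'd': 1 → 5
  read 'a': 5 → 5
  read 'a': 5 → 5
  read 'b': 5 → 1
  read 'b': 1 → 5
  end 5, accepted
w3:
  start at 4
  read 'c': 4 → 5
  read 'b': 5 → 1
  read 'a': 1 → 4
  read 'a': 4 → 1
  read 'c': 1 → 1
  read 'a': 1 → 4
  read 'a': 4 → 1
  end 1, accepted
w4:
  start at 4
  read 'd': 4 → 1
  read 'b': 1 → 5
  read 'b': 5 → 1
  read 'd': 1 → 5
  read 'b': 5 → 1
  read 'b': 1 → 5
  read 'b': 5 → 1
  end 1, accepted
w5:
  start at 4
  read 'c': 4 → 5
  read 'c': 5 → 4
  read 'b': 4 → 4
  read 'a': 4 → 1
  read 'd': 1 → 5
  read 'd': 5 → 5
  read 'a': 5 → 5
  read 'b': 5 → 1
  read 'd': 1 → 5
  end 5, accepted

w1, w2, w3, w4, w5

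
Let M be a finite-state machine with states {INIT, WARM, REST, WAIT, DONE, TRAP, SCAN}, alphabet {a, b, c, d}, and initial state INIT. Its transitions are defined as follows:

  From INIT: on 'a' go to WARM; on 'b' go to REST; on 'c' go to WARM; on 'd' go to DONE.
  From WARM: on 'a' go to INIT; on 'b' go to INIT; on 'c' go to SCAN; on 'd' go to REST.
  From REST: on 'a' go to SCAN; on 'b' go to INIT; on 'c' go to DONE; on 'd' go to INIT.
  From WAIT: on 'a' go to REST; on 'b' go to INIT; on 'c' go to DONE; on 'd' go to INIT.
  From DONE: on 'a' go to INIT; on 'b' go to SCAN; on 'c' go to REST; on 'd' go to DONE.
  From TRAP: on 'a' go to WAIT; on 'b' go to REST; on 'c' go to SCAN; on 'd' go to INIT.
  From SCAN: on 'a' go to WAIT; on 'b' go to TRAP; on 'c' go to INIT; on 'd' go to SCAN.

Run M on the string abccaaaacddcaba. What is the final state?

WAIT

Trace: INIT -a-> WARM -b-> INIT -c-> WARM -c-> SCAN -a-> WAIT -a-> REST -a-> SCAN -a-> WAIT -c-> DONE -d-> DONE -d-> DONE -c-> REST -a-> SCAN -b-> TRAP -a-> WAIT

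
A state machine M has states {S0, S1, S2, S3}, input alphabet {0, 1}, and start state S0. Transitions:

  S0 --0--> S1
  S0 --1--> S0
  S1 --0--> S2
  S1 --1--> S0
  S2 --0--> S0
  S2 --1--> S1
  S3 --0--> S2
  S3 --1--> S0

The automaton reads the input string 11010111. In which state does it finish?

S0

Trace: S0 -1-> S0 -1-> S0 -0-> S1 -1-> S0 -0-> S1 -1-> S0 -1-> S0 -1-> S0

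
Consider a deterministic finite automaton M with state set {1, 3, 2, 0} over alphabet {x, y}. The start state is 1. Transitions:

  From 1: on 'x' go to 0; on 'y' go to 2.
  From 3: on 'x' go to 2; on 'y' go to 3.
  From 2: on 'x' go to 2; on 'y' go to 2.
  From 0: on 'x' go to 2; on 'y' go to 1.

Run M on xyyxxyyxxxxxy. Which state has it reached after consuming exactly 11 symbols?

2

Trace: 1 -x-> 0 -y-> 1 -y-> 2 -x-> 2 -x-> 2 -y-> 2 -y-> 2 -x-> 2 -x-> 2 -x-> 2 -x-> 2
After 11 symbols: 2.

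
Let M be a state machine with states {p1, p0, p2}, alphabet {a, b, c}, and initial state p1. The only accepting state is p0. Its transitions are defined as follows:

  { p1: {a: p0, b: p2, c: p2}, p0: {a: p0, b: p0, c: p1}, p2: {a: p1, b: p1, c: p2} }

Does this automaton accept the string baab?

start at p1
read 'b': p1 → p2
read 'a': p2 → p1
read 'a': p1 → p0
read 'b': p0 → p0
End state p0 is accepting.

Yes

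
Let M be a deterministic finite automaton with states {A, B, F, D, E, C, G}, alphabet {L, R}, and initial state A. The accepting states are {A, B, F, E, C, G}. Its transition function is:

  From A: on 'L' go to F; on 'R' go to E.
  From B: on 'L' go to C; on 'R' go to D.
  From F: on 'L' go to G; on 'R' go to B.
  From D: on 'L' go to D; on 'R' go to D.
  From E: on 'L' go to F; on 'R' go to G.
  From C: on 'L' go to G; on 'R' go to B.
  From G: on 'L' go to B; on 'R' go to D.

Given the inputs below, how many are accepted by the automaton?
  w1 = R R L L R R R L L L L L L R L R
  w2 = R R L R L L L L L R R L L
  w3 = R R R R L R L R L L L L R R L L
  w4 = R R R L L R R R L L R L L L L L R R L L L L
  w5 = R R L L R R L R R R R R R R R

w1: A → E → G → B → C → B → D → D → D → D → D → D → D → D → D → D → D  → end D, rejected
w2: A → E → G → B → D → D → D → D → D → D → D → D → D → D  → end D, rejected
w3: A → E → G → D → D → D → D → D → D → D → D → D → D → D → D → D → D  → end D, rejected
w4: A → E → G → D → D → D → D → D → D → D → D → D → D → D → D → D → D → D → D → D → D → D → D  → end D, rejected
w5: A → E → G → B → C → B → D → D → D → D → D → D → D → D → D → D  → end D, rejected

0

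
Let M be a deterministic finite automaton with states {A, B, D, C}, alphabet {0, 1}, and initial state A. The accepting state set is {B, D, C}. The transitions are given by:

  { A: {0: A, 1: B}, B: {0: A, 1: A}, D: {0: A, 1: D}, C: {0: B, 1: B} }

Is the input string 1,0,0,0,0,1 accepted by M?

Yes

start at A
read '1': A → B
read '0': B → A
read '0': A → A
read '0': A → A
read '0': A → A
read '1': A → B
End state B is accepting.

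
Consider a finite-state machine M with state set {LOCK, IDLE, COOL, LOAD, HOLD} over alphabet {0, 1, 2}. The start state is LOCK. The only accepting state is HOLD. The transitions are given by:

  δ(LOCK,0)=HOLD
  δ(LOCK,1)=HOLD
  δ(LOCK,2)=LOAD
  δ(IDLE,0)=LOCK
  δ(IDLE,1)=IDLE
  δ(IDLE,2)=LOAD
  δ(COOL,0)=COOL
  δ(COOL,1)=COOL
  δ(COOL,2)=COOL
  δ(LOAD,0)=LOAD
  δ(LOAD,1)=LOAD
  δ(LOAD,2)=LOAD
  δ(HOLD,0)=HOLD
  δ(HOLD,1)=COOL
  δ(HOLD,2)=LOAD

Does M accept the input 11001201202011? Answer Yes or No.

start at LOCK
read '1': LOCK → HOLD
read '1': HOLD → COOL
read '0': COOL → COOL
read '0': COOL → COOL
read '1': COOL → COOL
read '2': COOL → COOL
read '0': COOL → COOL
read '1': COOL → COOL
read '2': COOL → COOL
read '0': COOL → COOL
read '2': COOL → COOL
read '0': COOL → COOL
read '1': COOL → COOL
read '1': COOL → COOL
End state COOL is not accepting.

No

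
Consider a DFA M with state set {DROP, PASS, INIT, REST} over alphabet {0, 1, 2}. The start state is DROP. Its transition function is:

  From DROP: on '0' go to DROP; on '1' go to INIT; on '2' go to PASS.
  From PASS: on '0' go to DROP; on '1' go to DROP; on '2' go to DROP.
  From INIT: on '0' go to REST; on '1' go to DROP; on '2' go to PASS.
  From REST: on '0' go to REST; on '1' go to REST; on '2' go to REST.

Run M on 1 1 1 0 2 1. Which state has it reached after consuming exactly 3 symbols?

INIT

start at DROP
read '1': DROP → INIT
read '1': INIT → DROP
read '1': DROP → INIT
After 3 symbols: INIT.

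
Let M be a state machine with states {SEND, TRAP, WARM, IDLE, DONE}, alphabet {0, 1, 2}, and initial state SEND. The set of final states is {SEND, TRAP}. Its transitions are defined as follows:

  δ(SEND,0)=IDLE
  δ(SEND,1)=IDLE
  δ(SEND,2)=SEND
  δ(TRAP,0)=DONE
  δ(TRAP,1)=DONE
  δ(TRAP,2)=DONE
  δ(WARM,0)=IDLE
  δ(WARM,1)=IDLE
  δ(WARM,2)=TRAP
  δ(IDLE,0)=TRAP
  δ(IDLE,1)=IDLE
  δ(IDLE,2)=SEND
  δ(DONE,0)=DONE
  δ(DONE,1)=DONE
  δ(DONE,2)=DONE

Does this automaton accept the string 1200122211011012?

SEND → IDLE → SEND → IDLE → TRAP → DONE → DONE → DONE → DONE → DONE → DONE → DONE → DONE → DONE → DONE → DONE → DONE
End state DONE is not accepting.

No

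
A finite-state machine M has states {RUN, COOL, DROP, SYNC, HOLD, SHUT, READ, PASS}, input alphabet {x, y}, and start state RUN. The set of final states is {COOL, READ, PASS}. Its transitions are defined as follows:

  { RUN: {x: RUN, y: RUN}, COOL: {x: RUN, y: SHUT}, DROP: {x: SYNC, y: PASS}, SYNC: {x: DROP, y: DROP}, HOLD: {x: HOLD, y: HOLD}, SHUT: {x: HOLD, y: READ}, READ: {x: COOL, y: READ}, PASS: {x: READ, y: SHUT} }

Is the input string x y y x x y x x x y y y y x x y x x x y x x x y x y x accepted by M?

Trace: RUN -x-> RUN -y-> RUN -y-> RUN -x-> RUN -x-> RUN -y-> RUN -x-> RUN -x-> RUN -x-> RUN -y-> RUN -y-> RUN -y-> RUN -y-> RUN -x-> RUN -x-> RUN -y-> RUN -x-> RUN -x-> RUN -x-> RUN -y-> RUN -x-> RUN -x-> RUN -x-> RUN -y-> RUN -x-> RUN -y-> RUN -x-> RUN
End state RUN is not accepting.

No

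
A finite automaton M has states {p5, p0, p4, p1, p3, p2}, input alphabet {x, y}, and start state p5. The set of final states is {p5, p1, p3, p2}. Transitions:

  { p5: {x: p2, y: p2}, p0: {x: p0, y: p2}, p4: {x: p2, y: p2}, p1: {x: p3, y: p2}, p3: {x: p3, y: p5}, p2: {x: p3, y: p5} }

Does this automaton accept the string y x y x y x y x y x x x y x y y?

Trace: p5 -y-> p2 -x-> p3 -y-> p5 -x-> p2 -y-> p5 -x-> p2 -y-> p5 -x-> p2 -y-> p5 -x-> p2 -x-> p3 -x-> p3 -y-> p5 -x-> p2 -y-> p5 -y-> p2
End state p2 is accepting.

Yes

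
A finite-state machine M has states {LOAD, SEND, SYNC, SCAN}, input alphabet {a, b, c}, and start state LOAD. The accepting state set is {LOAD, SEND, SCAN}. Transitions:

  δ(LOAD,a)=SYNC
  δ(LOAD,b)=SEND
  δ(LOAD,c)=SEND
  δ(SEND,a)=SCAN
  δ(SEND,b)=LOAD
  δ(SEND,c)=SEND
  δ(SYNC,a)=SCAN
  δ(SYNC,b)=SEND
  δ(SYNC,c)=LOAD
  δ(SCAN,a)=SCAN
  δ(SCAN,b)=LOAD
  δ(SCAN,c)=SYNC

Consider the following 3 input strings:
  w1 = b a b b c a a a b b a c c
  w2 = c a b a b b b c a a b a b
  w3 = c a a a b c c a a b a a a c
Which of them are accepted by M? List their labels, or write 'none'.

w1, w2

w1:
  start at LOAD
  read 'b': LOAD → SEND
  read 'a': SEND → SCAN
  read 'b': SCAN → LOAD
  read 'b': LOAD → SEND
  read 'c': SEND → SEND
  read 'a': SEND → SCAN
  read 'a': SCAN → SCAN
  read 'a': SCAN → SCAN
  read 'b': SCAN → LOAD
  read 'b': LOAD → SEND
  read 'a': SEND → SCAN
  read 'c': SCAN → SYNC
  read 'c': SYNC → LOAD
  end LOAD, accepted
w2:
  start at LOAD
  read 'c': LOAD → SEND
  read 'a': SEND → SCAN
  read 'b': SCAN → LOAD
  read 'a': LOAD → SYNC
  read 'b': SYNC → SEND
  read 'b': SEND → LOAD
  read 'b': LOAD → SEND
  read 'c': SEND → SEND
  read 'a': SEND → SCAN
  read 'a': SCAN → SCAN
  read 'b': SCAN → LOAD
  read 'a': LOAD → SYNC
  read 'b': SYNC → SEND
  end SEND, accepted
w3:
  start at LOAD
  read 'c': LOAD → SEND
  read 'a': SEND → SCAN
  read 'a': SCAN → SCAN
  read 'a': SCAN → SCAN
  read 'b': SCAN → LOAD
  read 'c': LOAD → SEND
  read 'c': SEND → SEND
  read 'a': SEND → SCAN
  read 'a': SCAN → SCAN
  read 'b': SCAN → LOAD
  read 'a': LOAD → SYNC
  read 'a': SYNC → SCAN
  read 'a': SCAN → SCAN
  read 'c': SCAN → SYNC
  end SYNC, rejected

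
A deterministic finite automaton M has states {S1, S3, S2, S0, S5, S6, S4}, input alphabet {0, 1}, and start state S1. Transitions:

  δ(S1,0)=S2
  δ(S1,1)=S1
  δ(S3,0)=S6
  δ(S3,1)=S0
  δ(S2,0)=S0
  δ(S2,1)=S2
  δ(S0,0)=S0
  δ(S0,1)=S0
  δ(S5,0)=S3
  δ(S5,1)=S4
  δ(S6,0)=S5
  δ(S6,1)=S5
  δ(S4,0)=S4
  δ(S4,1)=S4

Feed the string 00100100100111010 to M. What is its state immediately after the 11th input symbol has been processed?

start at S1
read '0': S1 → S2
read '0': S2 → S0
read '1': S0 → S0
read '0': S0 → S0
read '0': S0 → S0
read '1': S0 → S0
read '0': S0 → S0
read '0': S0 → S0
read '1': S0 → S0
read '0': S0 → S0
read '0': S0 → S0
After 11 symbols: S0.

S0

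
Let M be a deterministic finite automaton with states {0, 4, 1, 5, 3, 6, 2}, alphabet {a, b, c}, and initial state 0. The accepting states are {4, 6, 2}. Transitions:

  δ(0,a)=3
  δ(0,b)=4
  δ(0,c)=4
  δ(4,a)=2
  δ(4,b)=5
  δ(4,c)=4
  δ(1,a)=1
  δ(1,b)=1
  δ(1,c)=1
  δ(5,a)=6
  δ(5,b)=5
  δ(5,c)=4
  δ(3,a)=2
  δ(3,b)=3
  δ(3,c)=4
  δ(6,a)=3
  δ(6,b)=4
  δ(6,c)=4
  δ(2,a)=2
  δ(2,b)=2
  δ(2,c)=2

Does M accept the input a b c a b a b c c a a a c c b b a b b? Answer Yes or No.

Yes

Trace: 0 -a-> 3 -b-> 3 -c-> 4 -a-> 2 -b-> 2 -a-> 2 -b-> 2 -c-> 2 -c-> 2 -a-> 2 -a-> 2 -a-> 2 -c-> 2 -c-> 2 -b-> 2 -b-> 2 -a-> 2 -b-> 2 -b-> 2
End state 2 is accepting.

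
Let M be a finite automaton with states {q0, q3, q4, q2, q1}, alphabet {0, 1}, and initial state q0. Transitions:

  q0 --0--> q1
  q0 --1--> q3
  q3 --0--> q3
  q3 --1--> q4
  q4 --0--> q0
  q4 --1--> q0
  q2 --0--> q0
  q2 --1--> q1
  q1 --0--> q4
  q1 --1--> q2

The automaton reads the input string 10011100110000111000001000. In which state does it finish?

q4

start at q0
read '1': q0 → q3
read '0': q3 → q3
read '0': q3 → q3
read '1': q3 → q4
read '1': q4 → q0
read '1': q0 → q3
read '0': q3 → q3
read '0': q3 → q3
read '1': q3 → q4
read '1': q4 → q0
read '0': q0 → q1
read '0': q1 → q4
read '0': q4 → q0
read '0': q0 → q1
read '1': q1 → q2
read '1': q2 → q1
read '1': q1 → q2
read '0': q2 → q0
read '0': q0 → q1
read '0': q1 → q4
read '0': q4 → q0
read '0': q0 → q1
read '1': q1 → q2
read '0': q2 → q0
read '0': q0 → q1
read '0': q1 → q4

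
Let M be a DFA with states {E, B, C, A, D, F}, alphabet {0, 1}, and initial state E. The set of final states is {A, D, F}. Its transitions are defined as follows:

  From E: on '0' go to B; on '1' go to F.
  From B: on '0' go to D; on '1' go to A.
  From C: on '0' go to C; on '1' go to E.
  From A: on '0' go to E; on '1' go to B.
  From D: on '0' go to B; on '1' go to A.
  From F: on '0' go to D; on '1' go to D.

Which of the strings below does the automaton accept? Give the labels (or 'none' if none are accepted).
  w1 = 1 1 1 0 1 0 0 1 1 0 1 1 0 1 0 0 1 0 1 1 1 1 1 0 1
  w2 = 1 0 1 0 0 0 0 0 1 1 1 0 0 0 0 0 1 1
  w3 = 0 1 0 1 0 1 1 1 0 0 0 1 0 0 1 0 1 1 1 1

w1: E → F → D → A → E → F → D → B → A → B → D → A → B → D → A → E → B → A → E → F → D → A → B → A → E → F  → end F, accepted
w2: E → F → D → A → E → B → D → B → D → A → B → A → E → B → D → B → D → A → B  → end B, rejected
w3: E → B → A → E → F → D → A → B → A → E → B → D → A → E → B → A → E → F → D → A → B  → end B, rejected

w1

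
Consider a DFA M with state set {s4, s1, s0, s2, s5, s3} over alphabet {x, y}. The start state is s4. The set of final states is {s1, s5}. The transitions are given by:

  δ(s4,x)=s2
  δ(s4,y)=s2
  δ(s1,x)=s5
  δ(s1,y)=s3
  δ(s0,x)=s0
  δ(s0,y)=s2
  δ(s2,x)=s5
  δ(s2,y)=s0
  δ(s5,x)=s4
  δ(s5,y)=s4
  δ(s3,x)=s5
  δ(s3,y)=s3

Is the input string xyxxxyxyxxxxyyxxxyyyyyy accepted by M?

s4 → s2 → s0 → s0 → s0 → s0 → s2 → s5 → s4 → s2 → s5 → s4 → s2 → s0 → s2 → s5 → s4 → s2 → s0 → s2 → s0 → s2 → s0 → s2
End state s2 is not accepting.

No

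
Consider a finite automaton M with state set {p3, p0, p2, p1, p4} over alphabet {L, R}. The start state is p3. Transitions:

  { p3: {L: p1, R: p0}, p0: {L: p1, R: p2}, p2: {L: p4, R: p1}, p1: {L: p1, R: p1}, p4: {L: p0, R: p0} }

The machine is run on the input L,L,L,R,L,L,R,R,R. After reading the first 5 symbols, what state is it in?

p1

start at p3
read 'L': p3 → p1
read 'L': p1 → p1
read 'L': p1 → p1
read 'R': p1 → p1
read 'L': p1 → p1
After 5 symbols: p1.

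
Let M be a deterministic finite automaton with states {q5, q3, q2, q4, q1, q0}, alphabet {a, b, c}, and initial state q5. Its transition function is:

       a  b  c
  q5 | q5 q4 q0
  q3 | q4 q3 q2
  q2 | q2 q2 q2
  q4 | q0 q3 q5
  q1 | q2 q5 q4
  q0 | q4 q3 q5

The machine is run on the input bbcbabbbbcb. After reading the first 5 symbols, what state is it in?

q2

Trace: q5 -b-> q4 -b-> q3 -c-> q2 -b-> q2 -a-> q2
After 5 symbols: q2.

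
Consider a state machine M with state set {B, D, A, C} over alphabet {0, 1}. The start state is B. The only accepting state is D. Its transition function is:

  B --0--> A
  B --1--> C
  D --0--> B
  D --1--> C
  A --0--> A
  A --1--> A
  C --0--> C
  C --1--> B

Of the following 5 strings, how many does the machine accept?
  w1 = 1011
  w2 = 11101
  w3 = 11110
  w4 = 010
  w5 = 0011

0

w1: Trace: B -1-> C -0-> C -1-> B -1-> C  → end C, rejected
w2: Trace: B -1-> C -1-> B -1-> C -0-> C -1-> B  → end B, rejected
w3: Trace: B -1-> C -1-> B -1-> C -1-> B -0-> A  → end A, rejected
w4: Trace: B -0-> A -1-> A -0-> A  → end A, rejected
w5: Trace: B -0-> A -0-> A -1-> A -1-> A  → end A, rejected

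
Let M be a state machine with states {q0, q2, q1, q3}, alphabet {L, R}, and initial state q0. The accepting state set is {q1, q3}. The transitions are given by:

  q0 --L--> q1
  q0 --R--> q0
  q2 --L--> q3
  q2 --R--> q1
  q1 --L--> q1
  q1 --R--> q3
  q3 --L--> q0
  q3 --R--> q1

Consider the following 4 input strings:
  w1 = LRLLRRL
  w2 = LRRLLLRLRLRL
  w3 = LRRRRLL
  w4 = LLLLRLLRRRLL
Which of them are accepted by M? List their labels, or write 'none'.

w1: q0 → q1 → q3 → q0 → q1 → q3 → q1 → q1  → end q1, accepted
w2: q0 → q1 → q3 → q1 → q1 → q1 → q1 → q3 → q0 → q0 → q1 → q3 → q0  → end q0, rejected
w3: q0 → q1 → q3 → q1 → q3 → q1 → q1 → q1  → end q1, accepted
w4: q0 → q1 → q1 → q1 → q1 → q3 → q0 → q1 → q3 → q1 → q3 → q0 → q1  → end q1, accepted

w1, w3, w4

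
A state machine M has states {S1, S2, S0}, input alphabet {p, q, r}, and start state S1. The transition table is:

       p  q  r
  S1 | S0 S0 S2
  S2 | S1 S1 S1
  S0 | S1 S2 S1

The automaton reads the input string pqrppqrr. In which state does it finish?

S2

Trace: S1 -p-> S0 -q-> S2 -r-> S1 -p-> S0 -p-> S1 -q-> S0 -r-> S1 -r-> S2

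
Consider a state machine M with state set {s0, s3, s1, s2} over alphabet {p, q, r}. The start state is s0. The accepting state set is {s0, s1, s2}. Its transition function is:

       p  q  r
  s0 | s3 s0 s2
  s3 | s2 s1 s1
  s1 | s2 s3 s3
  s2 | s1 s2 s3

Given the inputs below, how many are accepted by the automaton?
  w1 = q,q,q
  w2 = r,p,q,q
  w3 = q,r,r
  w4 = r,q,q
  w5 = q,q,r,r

w1:
  start at s0
  read 'q': s0 → s0
  read 'q': s0 → s0
  read 'q': s0 → s0
  end s0, accepted
w2:
  start at s0
  read 'r': s0 → s2
  read 'p': s2 → s1
  read 'q': s1 → s3
  read 'q': s3 → s1
  end s1, accepted
w3:
  start at s0
  read 'q': s0 → s0
  read 'r': s0 → s2
  read 'r': s2 → s3
  end s3, rejected
w4:
  start at s0
  read 'r': s0 → s2
  read 'q': s2 → s2
  read 'q': s2 → s2
  end s2, accepted
w5:
  start at s0
  read 'q': s0 → s0
  read 'q': s0 → s0
  read 'r': s0 → s2
  read 'r': s2 → s3
  end s3, rejected

3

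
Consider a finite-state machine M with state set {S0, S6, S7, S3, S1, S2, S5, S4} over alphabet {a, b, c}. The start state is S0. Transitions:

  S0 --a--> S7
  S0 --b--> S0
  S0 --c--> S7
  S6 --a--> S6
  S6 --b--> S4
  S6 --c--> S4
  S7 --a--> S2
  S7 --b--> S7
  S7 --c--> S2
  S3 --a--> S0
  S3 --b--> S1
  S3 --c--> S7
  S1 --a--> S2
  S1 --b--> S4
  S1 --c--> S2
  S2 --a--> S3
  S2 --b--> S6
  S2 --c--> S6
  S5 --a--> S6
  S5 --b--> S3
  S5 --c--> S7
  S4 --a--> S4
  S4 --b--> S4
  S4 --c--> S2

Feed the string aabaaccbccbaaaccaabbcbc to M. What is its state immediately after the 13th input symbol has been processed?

S6

S0 → S7 → S2 → S6 → S6 → S6 → S4 → S2 → S6 → S4 → S2 → S6 → S6 → S6
After 13 symbols: S6.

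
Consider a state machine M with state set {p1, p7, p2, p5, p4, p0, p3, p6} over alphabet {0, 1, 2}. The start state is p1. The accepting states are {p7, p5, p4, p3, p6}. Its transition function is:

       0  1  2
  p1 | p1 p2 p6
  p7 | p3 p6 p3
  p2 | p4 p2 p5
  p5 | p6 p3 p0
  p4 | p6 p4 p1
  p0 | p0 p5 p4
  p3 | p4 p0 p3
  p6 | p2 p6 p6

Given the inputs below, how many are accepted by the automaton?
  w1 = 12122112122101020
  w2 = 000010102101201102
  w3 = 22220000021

w1: p1 → p2 → p5 → p3 → p3 → p3 → p0 → p5 → p0 → p5 → p0 → p4 → p4 → p6 → p6 → p2 → p5 → p6  → end p6, accepted
w2: p1 → p1 → p1 → p1 → p1 → p2 → p4 → p4 → p6 → p6 → p6 → p2 → p2 → p5 → p6 → p6 → p6 → p2 → p5  → end p5, accepted
w3: p1 → p6 → p6 → p6 → p6 → p2 → p4 → p6 → p2 → p4 → p1 → p2  → end p2, rejected

2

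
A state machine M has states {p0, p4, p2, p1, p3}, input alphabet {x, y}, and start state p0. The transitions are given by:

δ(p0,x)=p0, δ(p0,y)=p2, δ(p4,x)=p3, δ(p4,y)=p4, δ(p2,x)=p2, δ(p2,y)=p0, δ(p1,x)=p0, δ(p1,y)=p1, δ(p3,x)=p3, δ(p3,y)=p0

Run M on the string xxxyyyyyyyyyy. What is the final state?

p0

p0 → p0 → p0 → p0 → p2 → p0 → p2 → p0 → p2 → p0 → p2 → p0 → p2 → p0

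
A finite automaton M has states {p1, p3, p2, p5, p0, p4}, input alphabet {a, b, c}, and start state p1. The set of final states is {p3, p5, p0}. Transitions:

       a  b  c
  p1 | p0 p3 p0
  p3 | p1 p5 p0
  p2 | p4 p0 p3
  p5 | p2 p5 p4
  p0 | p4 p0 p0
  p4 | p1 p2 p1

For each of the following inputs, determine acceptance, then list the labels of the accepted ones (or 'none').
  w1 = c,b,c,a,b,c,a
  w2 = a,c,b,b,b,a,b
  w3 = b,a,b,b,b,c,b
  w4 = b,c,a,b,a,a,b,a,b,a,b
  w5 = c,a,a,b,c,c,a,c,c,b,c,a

w1: Trace: p1 -c-> p0 -b-> p0 -c-> p0 -a-> p4 -b-> p2 -c-> p3 -a-> p1  → end p1, rejected
w2: Trace: p1 -a-> p0 -c-> p0 -b-> p0 -b-> p0 -b-> p0 -a-> p4 -b-> p2  → end p2, rejected
w3: Trace: p1 -b-> p3 -a-> p1 -b-> p3 -b-> p5 -b-> p5 -c-> p4 -b-> p2  → end p2, rejected
w4: Trace: p1 -b-> p3 -c-> p0 -a-> p4 -b-> p2 -a-> p4 -a-> p1 -b-> p3 -a-> p1 -b-> p3 -a-> p1 -b-> p3  → end p3, accepted
w5: Trace: p1 -c-> p0 -a-> p4 -a-> p1 -b-> p3 -c-> p0 -c-> p0 -a-> p4 -c-> p1 -c-> p0 -b-> p0 -c-> p0 -a-> p4  → end p4, rejected

w4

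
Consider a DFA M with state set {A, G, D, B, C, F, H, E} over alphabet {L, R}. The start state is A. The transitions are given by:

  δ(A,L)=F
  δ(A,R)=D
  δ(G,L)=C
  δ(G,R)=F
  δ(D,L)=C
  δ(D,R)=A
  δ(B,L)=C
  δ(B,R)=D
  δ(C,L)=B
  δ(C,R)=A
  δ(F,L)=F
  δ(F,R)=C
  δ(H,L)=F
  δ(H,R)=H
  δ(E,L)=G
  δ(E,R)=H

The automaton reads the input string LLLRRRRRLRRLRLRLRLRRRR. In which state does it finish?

D

start at A
read 'L': A → F
read 'L': F → F
read 'L': F → F
read 'R': F → C
read 'R': C → A
read 'R': A → D
read 'R': D → A
read 'R': A → D
read 'L': D → C
read 'R': C → A
read 'R': A → D
read 'L': D → C
read 'R': C → A
read 'L': A → F
read 'R': F → C
read 'L': C → B
read 'R': B → D
read 'L': D → C
read 'R': C → A
read 'R': A → D
read 'R': D → A
read 'R': A → D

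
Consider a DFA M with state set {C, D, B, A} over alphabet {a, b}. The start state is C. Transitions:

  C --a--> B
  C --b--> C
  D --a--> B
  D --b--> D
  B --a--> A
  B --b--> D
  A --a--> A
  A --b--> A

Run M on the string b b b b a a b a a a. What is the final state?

A

start at C
read 'b': C → C
read 'b': C → C
read 'b': C → C
read 'b': C → C
read 'a': C → B
read 'a': B → A
read 'b': A → A
read 'a': A → A
read 'a': A → A
read 'a': A → A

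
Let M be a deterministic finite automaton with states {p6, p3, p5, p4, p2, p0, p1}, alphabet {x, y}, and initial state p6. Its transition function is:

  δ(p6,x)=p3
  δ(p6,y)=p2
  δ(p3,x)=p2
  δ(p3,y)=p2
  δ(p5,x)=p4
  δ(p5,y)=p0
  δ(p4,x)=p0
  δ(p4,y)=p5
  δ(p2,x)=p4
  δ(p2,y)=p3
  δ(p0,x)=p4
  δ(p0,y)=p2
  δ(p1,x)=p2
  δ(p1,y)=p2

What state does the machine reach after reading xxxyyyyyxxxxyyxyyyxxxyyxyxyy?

Trace: p6 -x-> p3 -x-> p2 -x-> p4 -y-> p5 -y-> p0 -y-> p2 -y-> p3 -y-> p2 -x-> p4 -x-> p0 -x-> p4 -x-> p0 -y-> p2 -y-> p3 -x-> p2 -y-> p3 -y-> p2 -y-> p3 -x-> p2 -x-> p4 -x-> p0 -y-> p2 -y-> p3 -x-> p2 -y-> p3 -x-> p2 -y-> p3 -y-> p2

p2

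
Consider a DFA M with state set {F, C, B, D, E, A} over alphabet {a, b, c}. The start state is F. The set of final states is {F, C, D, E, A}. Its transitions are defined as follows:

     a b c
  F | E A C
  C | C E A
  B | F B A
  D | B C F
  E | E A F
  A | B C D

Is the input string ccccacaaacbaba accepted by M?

Yes

F → C → A → D → F → E → F → E → E → E → F → A → B → B → F
End state F is accepting.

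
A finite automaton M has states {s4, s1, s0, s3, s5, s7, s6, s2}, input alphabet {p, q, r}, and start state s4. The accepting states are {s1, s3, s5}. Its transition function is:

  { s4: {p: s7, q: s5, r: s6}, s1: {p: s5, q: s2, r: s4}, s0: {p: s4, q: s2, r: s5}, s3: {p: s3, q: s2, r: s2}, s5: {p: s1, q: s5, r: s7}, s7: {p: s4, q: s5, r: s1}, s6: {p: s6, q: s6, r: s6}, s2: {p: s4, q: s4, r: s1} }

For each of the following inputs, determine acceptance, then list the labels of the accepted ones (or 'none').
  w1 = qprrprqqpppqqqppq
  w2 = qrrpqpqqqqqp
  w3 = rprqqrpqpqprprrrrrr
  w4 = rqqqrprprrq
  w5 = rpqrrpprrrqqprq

w1: Trace: s4 -q-> s5 -p-> s1 -r-> s4 -r-> s6 -p-> s6 -r-> s6 -q-> s6 -q-> s6 -p-> s6 -p-> s6 -p-> s6 -q-> s6 -q-> s6 -q-> s6 -p-> s6 -p-> s6 -q-> s6  → end s6, rejected
w2: Trace: s4 -q-> s5 -r-> s7 -r-> s1 -p-> s5 -q-> s5 -p-> s1 -q-> s2 -q-> s4 -q-> s5 -q-> s5 -q-> s5 -p-> s1  → end s1, accepted
w3: Trace: s4 -r-> s6 -p-> s6 -r-> s6 -q-> s6 -q-> s6 -r-> s6 -p-> s6 -q-> s6 -p-> s6 -q-> s6 -p-> s6 -r-> s6 -p-> s6 -r-> s6 -r-> s6 -r-> s6 -r-> s6 -r-> s6 -r-> s6  → end s6, rejected
w4: Trace: s4 -r-> s6 -q-> s6 -q-> s6 -q-> s6 -r-> s6 -p-> s6 -r-> s6 -p-> s6 -r-> s6 -r-> s6 -q-> s6  → end s6, rejected
w5: Trace: s4 -r-> s6 -p-> s6 -q-> s6 -r-> s6 -r-> s6 -p-> s6 -p-> s6 -r-> s6 -r-> s6 -r-> s6 -q-> s6 -q-> s6 -p-> s6 -r-> s6 -q-> s6  → end s6, rejected

w2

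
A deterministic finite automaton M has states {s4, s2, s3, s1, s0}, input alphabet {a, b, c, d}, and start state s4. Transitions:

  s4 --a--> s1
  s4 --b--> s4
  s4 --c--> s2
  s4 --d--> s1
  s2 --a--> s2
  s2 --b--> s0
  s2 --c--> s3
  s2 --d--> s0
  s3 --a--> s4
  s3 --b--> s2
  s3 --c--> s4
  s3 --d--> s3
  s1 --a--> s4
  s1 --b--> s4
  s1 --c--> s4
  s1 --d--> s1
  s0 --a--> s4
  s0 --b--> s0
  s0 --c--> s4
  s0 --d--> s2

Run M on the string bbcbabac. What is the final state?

s4

s4 → s4 → s4 → s2 → s0 → s4 → s4 → s1 → s4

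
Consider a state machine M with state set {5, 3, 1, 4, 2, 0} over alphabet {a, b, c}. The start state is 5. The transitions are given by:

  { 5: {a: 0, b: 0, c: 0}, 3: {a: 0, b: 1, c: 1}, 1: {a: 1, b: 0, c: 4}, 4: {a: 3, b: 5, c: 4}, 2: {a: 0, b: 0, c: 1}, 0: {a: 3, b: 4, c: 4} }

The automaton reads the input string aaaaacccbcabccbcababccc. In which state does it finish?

4

start at 5
read 'a': 5 → 0
read 'a': 0 → 3
read 'a': 3 → 0
read 'a': 0 → 3
read 'a': 3 → 0
read 'c': 0 → 4
read 'c': 4 → 4
read 'c': 4 → 4
read 'b': 4 → 5
read 'c': 5 → 0
read 'a': 0 → 3
read 'b': 3 → 1
read 'c': 1 → 4
read 'c': 4 → 4
read 'b': 4 → 5
read 'c': 5 → 0
read 'a': 0 → 3
read 'b': 3 → 1
read 'a': 1 → 1
read 'b': 1 → 0
read 'c': 0 → 4
read 'c': 4 → 4
read 'c': 4 → 4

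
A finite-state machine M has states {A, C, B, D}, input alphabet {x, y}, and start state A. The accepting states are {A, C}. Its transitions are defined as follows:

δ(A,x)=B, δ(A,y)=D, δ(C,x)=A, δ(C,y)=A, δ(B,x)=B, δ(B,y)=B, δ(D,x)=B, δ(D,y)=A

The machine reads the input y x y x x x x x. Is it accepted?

Trace: A -y-> D -x-> B -y-> B -x-> B -x-> B -x-> B -x-> B -x-> B
End state B is not accepting.

No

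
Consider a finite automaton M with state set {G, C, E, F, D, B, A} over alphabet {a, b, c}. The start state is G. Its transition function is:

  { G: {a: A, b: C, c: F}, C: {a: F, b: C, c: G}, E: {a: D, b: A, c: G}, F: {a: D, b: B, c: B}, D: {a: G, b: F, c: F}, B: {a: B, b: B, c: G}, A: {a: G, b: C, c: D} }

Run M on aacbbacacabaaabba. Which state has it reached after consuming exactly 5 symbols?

B

G → A → G → F → B → B
After 5 symbols: B.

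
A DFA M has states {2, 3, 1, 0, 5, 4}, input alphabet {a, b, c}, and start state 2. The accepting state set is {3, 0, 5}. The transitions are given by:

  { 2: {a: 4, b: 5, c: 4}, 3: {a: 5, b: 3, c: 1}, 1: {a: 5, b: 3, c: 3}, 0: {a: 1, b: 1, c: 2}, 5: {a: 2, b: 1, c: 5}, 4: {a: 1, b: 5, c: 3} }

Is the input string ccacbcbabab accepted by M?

No

Trace: 2 -c-> 4 -c-> 3 -a-> 5 -c-> 5 -b-> 1 -c-> 3 -b-> 3 -a-> 5 -b-> 1 -a-> 5 -b-> 1
End state 1 is not accepting.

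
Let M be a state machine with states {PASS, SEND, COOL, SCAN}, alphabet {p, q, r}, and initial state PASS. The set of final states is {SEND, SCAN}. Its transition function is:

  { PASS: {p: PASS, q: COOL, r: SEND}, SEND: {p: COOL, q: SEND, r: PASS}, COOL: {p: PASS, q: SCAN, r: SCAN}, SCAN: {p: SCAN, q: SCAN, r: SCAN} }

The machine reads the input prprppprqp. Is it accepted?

Yes

PASS → PASS → SEND → COOL → SCAN → SCAN → SCAN → SCAN → SCAN → SCAN → SCAN
End state SCAN is accepting.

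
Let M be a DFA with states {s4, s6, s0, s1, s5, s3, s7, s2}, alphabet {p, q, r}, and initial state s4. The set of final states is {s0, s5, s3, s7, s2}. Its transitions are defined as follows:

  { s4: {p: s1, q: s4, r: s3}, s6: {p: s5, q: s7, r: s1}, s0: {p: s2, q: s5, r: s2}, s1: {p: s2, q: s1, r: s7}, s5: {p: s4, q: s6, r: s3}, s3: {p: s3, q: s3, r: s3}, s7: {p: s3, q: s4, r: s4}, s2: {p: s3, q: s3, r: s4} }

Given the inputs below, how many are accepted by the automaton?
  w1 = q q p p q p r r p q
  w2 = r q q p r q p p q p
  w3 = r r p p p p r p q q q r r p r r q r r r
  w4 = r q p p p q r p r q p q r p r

4

w1: s4 → s4 → s4 → s1 → s2 → s3 → s3 → s3 → s3 → s3 → s3  → end s3, accepted
w2: s4 → s3 → s3 → s3 → s3 → s3 → s3 → s3 → s3 → s3 → s3  → end s3, accepted
w3: s4 → s3 → s3 → s3 → s3 → s3 → s3 → s3 → s3 → s3 → s3 → s3 → s3 → s3 → s3 → s3 → s3 → s3 → s3 → s3 → s3  → end s3, accepted
w4: s4 → s3 → s3 → s3 → s3 → s3 → s3 → s3 → s3 → s3 → s3 → s3 → s3 → s3 → s3 → s3  → end s3, accepted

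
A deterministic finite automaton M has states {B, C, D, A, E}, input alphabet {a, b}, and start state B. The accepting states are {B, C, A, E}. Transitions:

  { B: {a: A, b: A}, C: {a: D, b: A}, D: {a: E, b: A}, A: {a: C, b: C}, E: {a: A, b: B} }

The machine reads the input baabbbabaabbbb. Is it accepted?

Yes

Trace: B -b-> A -a-> C -a-> D -b-> A -b-> C -b-> A -a-> C -b-> A -a-> C -a-> D -b-> A -b-> C -b-> A -b-> C
End state C is accepting.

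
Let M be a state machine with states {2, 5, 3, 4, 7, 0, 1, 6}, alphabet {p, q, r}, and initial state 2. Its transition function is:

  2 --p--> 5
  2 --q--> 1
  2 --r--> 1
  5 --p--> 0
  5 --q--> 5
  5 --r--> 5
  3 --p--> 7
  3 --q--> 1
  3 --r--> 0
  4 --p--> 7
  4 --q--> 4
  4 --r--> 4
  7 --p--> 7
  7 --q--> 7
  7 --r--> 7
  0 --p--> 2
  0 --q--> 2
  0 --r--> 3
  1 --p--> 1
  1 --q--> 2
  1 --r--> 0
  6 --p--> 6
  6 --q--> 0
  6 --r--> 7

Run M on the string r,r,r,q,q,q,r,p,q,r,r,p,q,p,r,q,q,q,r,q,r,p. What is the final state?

7

2 → 1 → 0 → 3 → 1 → 2 → 1 → 0 → 2 → 1 → 0 → 3 → 7 → 7 → 7 → 7 → 7 → 7 → 7 → 7 → 7 → 7 → 7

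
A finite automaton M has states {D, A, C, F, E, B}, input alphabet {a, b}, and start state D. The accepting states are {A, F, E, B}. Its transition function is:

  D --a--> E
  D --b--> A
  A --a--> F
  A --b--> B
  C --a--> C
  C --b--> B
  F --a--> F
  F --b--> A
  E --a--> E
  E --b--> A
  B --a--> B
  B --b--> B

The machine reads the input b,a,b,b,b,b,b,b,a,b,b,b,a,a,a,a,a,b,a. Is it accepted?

Yes

D → A → F → A → B → B → B → B → B → B → B → B → B → B → B → B → B → B → B → B
End state B is accepting.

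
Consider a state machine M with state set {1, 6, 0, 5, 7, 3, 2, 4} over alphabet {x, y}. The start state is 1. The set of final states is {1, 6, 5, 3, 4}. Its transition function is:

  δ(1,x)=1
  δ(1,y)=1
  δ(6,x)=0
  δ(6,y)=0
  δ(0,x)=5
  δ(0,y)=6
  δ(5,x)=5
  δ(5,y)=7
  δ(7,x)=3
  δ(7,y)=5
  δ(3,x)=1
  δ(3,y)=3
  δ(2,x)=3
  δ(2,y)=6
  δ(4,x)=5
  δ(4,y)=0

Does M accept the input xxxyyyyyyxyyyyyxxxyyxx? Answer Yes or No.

Trace: 1 -x-> 1 -x-> 1 -x-> 1 -y-> 1 -y-> 1 -y-> 1 -y-> 1 -y-> 1 -y-> 1 -x-> 1 -y-> 1 -y-> 1 -y-> 1 -y-> 1 -y-> 1 -x-> 1 -x-> 1 -x-> 1 -y-> 1 -y-> 1 -x-> 1 -x-> 1
End state 1 is accepting.

Yes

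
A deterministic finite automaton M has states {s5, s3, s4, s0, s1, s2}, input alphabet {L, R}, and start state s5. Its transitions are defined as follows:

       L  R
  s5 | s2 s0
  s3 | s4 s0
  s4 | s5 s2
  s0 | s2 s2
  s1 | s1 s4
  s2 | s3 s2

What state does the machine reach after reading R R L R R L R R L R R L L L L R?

s2

s5 → s0 → s2 → s3 → s0 → s2 → s3 → s0 → s2 → s3 → s0 → s2 → s3 → s4 → s5 → s2 → s2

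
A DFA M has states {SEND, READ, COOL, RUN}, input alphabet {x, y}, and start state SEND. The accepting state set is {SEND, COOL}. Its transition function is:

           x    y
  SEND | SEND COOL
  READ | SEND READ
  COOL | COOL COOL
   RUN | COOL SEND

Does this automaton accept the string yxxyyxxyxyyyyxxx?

Trace: SEND -y-> COOL -x-> COOL -x-> COOL -y-> COOL -y-> COOL -x-> COOL -x-> COOL -y-> COOL -x-> COOL -y-> COOL -y-> COOL -y-> COOL -y-> COOL -x-> COOL -x-> COOL -x-> COOL
End state COOL is accepting.

Yes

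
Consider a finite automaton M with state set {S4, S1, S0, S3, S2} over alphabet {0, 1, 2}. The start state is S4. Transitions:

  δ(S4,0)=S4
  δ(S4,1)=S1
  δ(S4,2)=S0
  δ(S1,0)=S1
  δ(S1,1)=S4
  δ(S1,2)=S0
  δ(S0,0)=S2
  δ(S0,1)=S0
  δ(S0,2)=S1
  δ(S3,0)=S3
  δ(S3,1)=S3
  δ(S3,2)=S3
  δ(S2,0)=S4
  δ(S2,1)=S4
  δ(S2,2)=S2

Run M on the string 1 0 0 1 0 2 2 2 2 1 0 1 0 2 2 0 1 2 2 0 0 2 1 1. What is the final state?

S0

Trace: S4 -1-> S1 -0-> S1 -0-> S1 -1-> S4 -0-> S4 -2-> S0 -2-> S1 -2-> S0 -2-> S1 -1-> S4 -0-> S4 -1-> S1 -0-> S1 -2-> S0 -2-> S1 -0-> S1 -1-> S4 -2-> S0 -2-> S1 -0-> S1 -0-> S1 -2-> S0 -1-> S0 -1-> S0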